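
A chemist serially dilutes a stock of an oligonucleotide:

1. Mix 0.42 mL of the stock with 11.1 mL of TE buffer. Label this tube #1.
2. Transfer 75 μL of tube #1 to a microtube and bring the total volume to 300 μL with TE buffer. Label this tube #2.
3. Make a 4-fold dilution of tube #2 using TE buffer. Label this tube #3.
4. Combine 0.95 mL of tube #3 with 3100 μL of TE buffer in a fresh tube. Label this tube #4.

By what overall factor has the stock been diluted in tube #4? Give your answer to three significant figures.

Step 1: 0.42 mL + 11.1 mL = 11.52 mL total → factor 11.52/0.42 = 27.429
Step 2: 75 μL brought to 300 μL → factor 300/75 = 4
Step 3: 4-fold → factor 4
Step 4: 0.95 mL + 3100 μL = 4.05 mL total → factor 4.05/0.95 = 4.2632
Overall dilution factor = 27.429 × 4 × 4 × 4.2632 = 1870.9

1.87 × 10^3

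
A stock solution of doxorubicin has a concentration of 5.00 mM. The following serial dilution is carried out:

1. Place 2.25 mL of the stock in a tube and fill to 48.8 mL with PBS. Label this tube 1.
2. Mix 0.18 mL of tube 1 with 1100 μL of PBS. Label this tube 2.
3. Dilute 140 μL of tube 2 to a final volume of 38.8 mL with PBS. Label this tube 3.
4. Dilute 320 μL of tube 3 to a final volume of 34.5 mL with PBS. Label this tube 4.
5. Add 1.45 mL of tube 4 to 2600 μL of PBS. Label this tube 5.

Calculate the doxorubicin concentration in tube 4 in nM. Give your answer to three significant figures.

1.08 nM

Step 1: 2.25 mL brought to 48.8 mL → factor 48.8/2.25 = 21.689
Step 2: 0.18 mL + 1100 μL = 1.28 mL total → factor 1.28/0.18 = 7.1111
Step 3: 140 μL brought to 38.8 mL → factor 38800/140 = 277.14
Step 4: 320 μL brought to 34.5 mL → factor 34500/320 = 107.81
Dilution factor through tube 4 = 21.689 × 7.1111 × 277.14 × 107.81 = 4.6084 × 10^6
[tube 4] = 5.00 mM / 4.6084 × 10^6 = 1.085 × 10^-6 mM = 1.08 nM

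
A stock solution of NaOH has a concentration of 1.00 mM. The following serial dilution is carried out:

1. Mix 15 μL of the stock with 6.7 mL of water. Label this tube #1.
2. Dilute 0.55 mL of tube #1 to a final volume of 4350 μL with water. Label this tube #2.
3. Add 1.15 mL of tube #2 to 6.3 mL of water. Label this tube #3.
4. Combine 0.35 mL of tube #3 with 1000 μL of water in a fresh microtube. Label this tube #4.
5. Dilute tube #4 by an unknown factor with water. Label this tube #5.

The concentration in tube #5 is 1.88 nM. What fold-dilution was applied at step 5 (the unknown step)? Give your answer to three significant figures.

6.01-fold

Step 1: 15 μL + 6.7 mL = 6715 μL total → factor 6715/15 = 447.67
Step 2: 0.55 mL brought to 4350 μL → factor 4.35/0.55 = 7.9091
Step 3: 1.15 mL + 6.3 mL = 7.45 mL total → factor 7.45/1.15 = 6.4783
Step 4: 0.35 mL + 1000 μL = 1.35 mL total → factor 1.35/0.35 = 3.8571
Step 5: unknown factor x
Product of known-step factors = 88472
Overall factor = 1.00 mM / (1.88 nM) = 5.3191 × 10^5
x = 5.3191 × 10^5 / 88472 = 6.01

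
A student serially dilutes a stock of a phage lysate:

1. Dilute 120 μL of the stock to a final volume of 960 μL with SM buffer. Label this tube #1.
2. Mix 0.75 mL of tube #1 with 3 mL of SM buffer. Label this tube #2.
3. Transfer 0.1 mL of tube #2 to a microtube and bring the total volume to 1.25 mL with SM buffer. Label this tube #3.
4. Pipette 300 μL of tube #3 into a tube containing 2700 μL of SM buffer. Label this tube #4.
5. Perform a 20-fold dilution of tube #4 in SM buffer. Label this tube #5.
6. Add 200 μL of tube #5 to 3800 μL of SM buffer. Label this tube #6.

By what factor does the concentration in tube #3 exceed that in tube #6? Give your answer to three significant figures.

4.00 × 10^3

Step 1: 120 μL brought to 960 μL → factor 960/120 = 8
Step 2: 0.75 mL + 3 mL = 3.75 mL total → factor 3.75/0.75 = 5
Step 3: 0.1 mL brought to 1.25 mL → factor 1.25/0.1 = 12.5
Step 4: 300 μL + 2700 μL = 3000 μL total → factor 3000/300 = 10
Step 5: 20-fold → factor 20
Step 6: 200 μL + 3800 μL = 4000 μL total → factor 4000/200 = 20
Dilution factor to tube #3 = 500; to tube #6 = 2 × 10^6
[tube #3]/[tube #6] = (factor to tube #6)/(factor to tube #3) = 2 × 10^6/500 = 4.00 × 10^3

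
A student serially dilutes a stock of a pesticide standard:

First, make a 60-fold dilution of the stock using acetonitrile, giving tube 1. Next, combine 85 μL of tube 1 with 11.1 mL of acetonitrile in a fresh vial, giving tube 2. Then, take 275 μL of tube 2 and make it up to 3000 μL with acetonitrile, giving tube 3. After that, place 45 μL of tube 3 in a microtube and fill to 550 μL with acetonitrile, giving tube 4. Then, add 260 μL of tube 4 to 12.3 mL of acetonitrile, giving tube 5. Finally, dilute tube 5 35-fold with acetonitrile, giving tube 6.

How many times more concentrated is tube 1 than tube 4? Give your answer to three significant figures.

Step 1: 60-fold → factor 60
Step 2: 85 μL + 11.1 mL = 11185 μL total → factor 11185/85 = 131.59
Step 3: 275 μL brought to 3000 μL → factor 3000/275 = 10.909
Step 4: 45 μL brought to 550 μL → factor 550/45 = 12.222
Dilution factor to tube 1 = 60; to tube 4 = 1.0527 × 10^6
[tube 1]/[tube 4] = (factor to tube 4)/(factor to tube 1) = 1.0527 × 10^6/60 = 1.75 × 10^4

1.75 × 10^4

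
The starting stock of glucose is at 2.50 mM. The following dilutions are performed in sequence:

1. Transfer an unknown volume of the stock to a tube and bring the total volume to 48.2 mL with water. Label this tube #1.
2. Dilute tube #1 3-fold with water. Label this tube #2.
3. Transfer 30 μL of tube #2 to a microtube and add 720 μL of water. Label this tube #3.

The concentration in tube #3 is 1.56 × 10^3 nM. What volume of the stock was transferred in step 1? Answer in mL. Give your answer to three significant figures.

2.26 mL

Step 1: v brought to 48.2 mL → factor = 48.2 mL/v
Step 2: 3-fold → factor 3
Step 3: 30 μL + 720 μL = 750 μL total → factor 750/30 = 25
Product of known-step factors = 75
Overall factor = 2.50 mM / (1.56 × 10^3 nM) = 1602.6
Step-1 factor = 1602.6 / 75 = 21.368
v = 48.2 mL / 21.368 = 2.26 mL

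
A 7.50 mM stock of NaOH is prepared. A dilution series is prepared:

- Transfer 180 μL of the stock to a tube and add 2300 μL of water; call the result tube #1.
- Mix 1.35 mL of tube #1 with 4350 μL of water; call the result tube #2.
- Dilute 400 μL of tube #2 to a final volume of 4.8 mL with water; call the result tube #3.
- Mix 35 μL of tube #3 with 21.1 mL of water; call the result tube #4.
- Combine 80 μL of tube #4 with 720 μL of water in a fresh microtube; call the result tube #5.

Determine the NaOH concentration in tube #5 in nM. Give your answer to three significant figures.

1.78 nM

Step 1: 180 μL + 2300 μL = 2480 μL total → factor 2480/180 = 13.778
Step 2: 1.35 mL + 4350 μL = 5.7 mL total → factor 5.7/1.35 = 4.2222
Step 3: 400 μL brought to 4.8 mL → factor 4800/400 = 12
Step 4: 35 μL + 21.1 mL = 21135 μL total → factor 21135/35 = 603.86
Step 5: 80 μL + 720 μL = 800 μL total → factor 800/80 = 10
Overall dilution factor = 13.778 × 4.2222 × 12 × 603.86 × 10 = 4.2154 × 10^6
Final = 7.50 mM / 4.2154 × 10^6 = 1.779 × 10^-6 mM = 1.78 nM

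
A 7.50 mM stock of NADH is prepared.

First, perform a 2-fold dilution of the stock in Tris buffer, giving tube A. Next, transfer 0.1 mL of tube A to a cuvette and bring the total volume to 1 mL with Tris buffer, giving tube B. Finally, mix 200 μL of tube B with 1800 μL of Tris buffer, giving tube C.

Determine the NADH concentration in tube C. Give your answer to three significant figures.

Step 1: 2-fold → factor 2
Step 2: 0.1 mL brought to 1 mL → factor 1/0.1 = 10
Step 3: 200 μL + 1800 μL = 2000 μL total → factor 2000/200 = 10
Overall dilution factor = 2 × 10 × 10 = 200
Final = 7.50 mM / 200 = 0.0375 mM

0.0375 mM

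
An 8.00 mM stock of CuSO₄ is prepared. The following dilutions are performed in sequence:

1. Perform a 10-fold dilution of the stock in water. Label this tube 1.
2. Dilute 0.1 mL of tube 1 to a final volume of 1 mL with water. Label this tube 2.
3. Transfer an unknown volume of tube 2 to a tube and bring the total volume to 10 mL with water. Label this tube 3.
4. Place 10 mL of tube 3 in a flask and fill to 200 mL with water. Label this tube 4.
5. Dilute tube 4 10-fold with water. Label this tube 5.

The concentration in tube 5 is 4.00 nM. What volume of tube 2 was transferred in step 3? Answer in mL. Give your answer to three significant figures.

Step 1: 10-fold → factor 10
Step 2: 0.1 mL brought to 1 mL → factor 1/0.1 = 10
Step 3: v brought to 10 mL → factor = 10 mL/v
Step 4: 10 mL brought to 200 mL → factor 200/10 = 20
Step 5: 10-fold → factor 10
Product of known-step factors = 20000
Overall factor = 8.00 mM / (4.00 nM) = 2 × 10^6
Step-3 factor = 2 × 10^6 / 20000 = 100
v = 10 mL / 100 = 0.100 mL

0.100 mL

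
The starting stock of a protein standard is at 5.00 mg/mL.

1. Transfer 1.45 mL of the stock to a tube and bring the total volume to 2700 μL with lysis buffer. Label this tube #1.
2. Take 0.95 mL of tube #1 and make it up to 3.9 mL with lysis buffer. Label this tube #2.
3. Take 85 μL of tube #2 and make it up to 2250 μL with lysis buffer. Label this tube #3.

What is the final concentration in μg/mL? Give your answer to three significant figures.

24.7 μg/mL

Step 1: 1.45 mL brought to 2700 μL → factor 2.7/1.45 = 1.8621
Step 2: 0.95 mL brought to 3.9 mL → factor 3.9/0.95 = 4.1053
Step 3: 85 μL brought to 2250 μL → factor 2250/85 = 26.471
Overall dilution factor = 1.8621 × 4.1053 × 26.471 = 202.35
Final = 5.00 mg/mL / 202.35 = 0.02471 mg/mL = 24.7 μg/mL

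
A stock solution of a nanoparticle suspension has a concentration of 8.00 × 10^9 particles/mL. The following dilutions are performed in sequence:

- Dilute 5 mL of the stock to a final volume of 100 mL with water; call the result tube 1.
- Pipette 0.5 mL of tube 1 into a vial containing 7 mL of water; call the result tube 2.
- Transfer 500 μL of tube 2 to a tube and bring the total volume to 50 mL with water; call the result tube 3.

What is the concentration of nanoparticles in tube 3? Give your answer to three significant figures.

2.67 × 10^5 particles/mL

Step 1: 5 mL brought to 100 mL → factor 100/5 = 20
Step 2: 0.5 mL + 7 mL = 7.5 mL total → factor 7.5/0.5 = 15
Step 3: 500 μL brought to 50 mL → factor 50000/500 = 100
Overall dilution factor = 20 × 15 × 100 = 30000
Final = 8.00 × 10^9 particles/mL / 30000 = 2.67 × 10^5 particles/mL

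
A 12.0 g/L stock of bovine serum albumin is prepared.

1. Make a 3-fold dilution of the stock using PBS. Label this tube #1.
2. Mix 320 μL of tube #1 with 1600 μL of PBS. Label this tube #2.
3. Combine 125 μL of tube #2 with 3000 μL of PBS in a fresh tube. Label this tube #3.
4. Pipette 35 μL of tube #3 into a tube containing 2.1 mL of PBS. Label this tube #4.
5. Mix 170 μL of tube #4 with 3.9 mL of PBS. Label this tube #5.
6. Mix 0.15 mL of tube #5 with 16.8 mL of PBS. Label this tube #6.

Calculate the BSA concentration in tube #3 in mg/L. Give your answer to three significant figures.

Step 1: 3-fold → factor 3
Step 2: 320 μL + 1600 μL = 1920 μL total → factor 1920/320 = 6
Step 3: 125 μL + 3000 μL = 3125 μL total → factor 3125/125 = 25
Dilution factor through tube #3 = 3 × 6 × 25 = 450
[tube #3] = 12.0 g/L / 450 = 0.02667 g/L = 26.7 mg/L

26.7 mg/L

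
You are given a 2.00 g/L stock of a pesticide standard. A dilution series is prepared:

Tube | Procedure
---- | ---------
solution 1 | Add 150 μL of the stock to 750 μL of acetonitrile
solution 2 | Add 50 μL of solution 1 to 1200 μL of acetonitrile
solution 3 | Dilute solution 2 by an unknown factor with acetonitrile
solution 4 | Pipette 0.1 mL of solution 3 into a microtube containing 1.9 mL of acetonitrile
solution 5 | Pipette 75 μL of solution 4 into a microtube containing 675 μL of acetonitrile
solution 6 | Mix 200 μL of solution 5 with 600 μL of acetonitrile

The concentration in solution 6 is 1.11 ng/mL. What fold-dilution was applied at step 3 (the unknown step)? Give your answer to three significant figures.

Step 1: 150 μL + 750 μL = 900 μL total → factor 900/150 = 6
Step 2: 50 μL + 1200 μL = 1250 μL total → factor 1250/50 = 25
Step 3: unknown factor x
Step 4: 0.1 mL + 1.9 mL = 2 mL total → factor 2/0.1 = 20
Step 5: 75 μL + 675 μL = 750 μL total → factor 750/75 = 10
Step 6: 200 μL + 600 μL = 800 μL total → factor 800/200 = 4
Product of known-step factors = 1.2 × 10^5
Overall factor = 2.00 g/L / (1.11 ng/mL) = 1.8018 × 10^6
x = 1.8018 × 10^6 / 1.2 × 10^5 = 15.0

15.0-fold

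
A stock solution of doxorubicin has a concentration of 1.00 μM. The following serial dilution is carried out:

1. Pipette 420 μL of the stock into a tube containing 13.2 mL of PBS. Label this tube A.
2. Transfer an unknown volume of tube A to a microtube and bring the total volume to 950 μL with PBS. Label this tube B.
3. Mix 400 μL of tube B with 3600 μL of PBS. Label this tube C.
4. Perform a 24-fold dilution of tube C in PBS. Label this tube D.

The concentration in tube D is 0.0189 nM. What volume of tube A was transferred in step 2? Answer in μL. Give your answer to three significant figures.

Step 1: 420 μL + 13.2 mL = 13620 μL total → factor 13620/420 = 32.429
Step 2: v brought to 950 μL → factor = 950 μL/v
Step 3: 400 μL + 3600 μL = 4000 μL total → factor 4000/400 = 10
Step 4: 24-fold → factor 24
Product of known-step factors = 7782.9
Overall factor = 1.00 μM / (0.0189 nM) = 52910
Step-2 factor = 52910 / 7782.9 = 6.7983
v = 950 μL / 6.7983 = 140 μL

140 μL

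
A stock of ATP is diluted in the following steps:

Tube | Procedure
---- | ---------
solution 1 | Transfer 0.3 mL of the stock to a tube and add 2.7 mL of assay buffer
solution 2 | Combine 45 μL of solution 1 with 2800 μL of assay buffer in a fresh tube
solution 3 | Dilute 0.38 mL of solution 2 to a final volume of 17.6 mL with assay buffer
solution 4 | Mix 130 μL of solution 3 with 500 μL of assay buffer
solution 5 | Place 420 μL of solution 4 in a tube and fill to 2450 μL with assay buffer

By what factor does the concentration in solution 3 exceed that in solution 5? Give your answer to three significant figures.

Step 1: 0.3 mL + 2.7 mL = 3 mL total → factor 3/0.3 = 10
Step 2: 45 μL + 2800 μL = 2845 μL total → factor 2845/45 = 63.222
Step 3: 0.38 mL brought to 17.6 mL → factor 17.6/0.38 = 46.316
Step 4: 130 μL + 500 μL = 630 μL total → factor 630/130 = 4.8462
Step 5: 420 μL brought to 2450 μL → factor 2450/420 = 5.8333
Dilution factor to solution 3 = 29282; to solution 5 = 8.2778 × 10^5
[solution 3]/[solution 5] = (factor to solution 5)/(factor to solution 3) = 8.2778 × 10^5/29282 = 28.3

28.3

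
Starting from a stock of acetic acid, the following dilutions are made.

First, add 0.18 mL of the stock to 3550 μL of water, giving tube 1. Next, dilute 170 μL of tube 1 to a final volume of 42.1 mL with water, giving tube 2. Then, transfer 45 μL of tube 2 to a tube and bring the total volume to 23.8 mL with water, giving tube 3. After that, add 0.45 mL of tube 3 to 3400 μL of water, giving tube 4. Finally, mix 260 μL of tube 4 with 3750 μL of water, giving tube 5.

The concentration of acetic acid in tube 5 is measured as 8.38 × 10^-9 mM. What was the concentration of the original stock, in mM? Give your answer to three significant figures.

3.00 mM

Step 1: 0.18 mL + 3550 μL = 3.73 mL total → factor 3.73/0.18 = 20.722
Step 2: 170 μL brought to 42.1 mL → factor 42100/170 = 247.65
Step 3: 45 μL brought to 23.8 mL → factor 23800/45 = 528.89
Step 4: 0.45 mL + 3400 μL = 3.85 mL total → factor 3.85/0.45 = 8.5556
Step 5: 260 μL + 3750 μL = 4010 μL total → factor 4010/260 = 15.423
Overall dilution factor = 20.722 × 247.65 × 528.89 × 8.5556 × 15.423 = 3.5814 × 10^8
Stock = 8.38 × 10^-9 mM × 3.5814 × 10^8 = 3.00 mM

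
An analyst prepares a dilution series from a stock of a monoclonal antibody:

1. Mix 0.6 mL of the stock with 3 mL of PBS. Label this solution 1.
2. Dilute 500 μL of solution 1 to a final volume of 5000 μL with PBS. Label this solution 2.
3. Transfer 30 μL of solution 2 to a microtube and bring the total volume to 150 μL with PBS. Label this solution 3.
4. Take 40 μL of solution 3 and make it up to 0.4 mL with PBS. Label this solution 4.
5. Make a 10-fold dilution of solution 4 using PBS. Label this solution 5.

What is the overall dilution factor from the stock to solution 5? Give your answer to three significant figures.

3.00 × 10^4

Step 1: 0.6 mL + 3 mL = 3.6 mL total → factor 3.6/0.6 = 6
Step 2: 500 μL brought to 5000 μL → factor 5000/500 = 10
Step 3: 30 μL brought to 150 μL → factor 150/30 = 5
Step 4: 40 μL brought to 0.4 mL → factor 400/40 = 10
Step 5: 10-fold → factor 10
Overall dilution factor = 6 × 10 × 5 × 10 × 10 = 30000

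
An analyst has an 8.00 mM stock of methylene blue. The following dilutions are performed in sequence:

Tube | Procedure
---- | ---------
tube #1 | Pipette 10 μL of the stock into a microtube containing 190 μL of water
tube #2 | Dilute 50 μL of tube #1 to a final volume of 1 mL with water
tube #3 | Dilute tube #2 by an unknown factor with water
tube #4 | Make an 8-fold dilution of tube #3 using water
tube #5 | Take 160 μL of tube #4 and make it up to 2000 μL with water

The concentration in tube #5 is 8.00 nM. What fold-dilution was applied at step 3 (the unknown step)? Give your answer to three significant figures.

25.0-fold

Step 1: 10 μL + 190 μL = 200 μL total → factor 200/10 = 20
Step 2: 50 μL brought to 1 mL → factor 1000/50 = 20
Step 3: unknown factor x
Step 4: 8-fold → factor 8
Step 5: 160 μL brought to 2000 μL → factor 2000/160 = 12.5
Product of known-step factors = 40000
Overall factor = 8.00 mM / (8.00 nM) = 1 × 10^6
x = 1 × 10^6 / 40000 = 25.0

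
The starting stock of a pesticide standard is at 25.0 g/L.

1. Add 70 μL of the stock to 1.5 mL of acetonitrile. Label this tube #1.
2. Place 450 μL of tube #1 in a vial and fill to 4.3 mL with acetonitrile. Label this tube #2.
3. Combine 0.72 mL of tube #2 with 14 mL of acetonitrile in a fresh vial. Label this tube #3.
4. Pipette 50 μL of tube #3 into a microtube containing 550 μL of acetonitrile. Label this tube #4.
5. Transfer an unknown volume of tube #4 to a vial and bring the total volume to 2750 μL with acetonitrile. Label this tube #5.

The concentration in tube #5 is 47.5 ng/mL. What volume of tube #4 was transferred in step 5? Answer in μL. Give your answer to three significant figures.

275 μL

Step 1: 70 μL + 1.5 mL = 1570 μL total → factor 1570/70 = 22.429
Step 2: 450 μL brought to 4.3 mL → factor 4300/450 = 9.5556
Step 3: 0.72 mL + 14 mL = 14.72 mL total → factor 14.72/0.72 = 20.444
Step 4: 50 μL + 550 μL = 600 μL total → factor 600/50 = 12
Step 5: v brought to 2750 μL → factor = 2750 μL/v
Product of known-step factors = 52579
Overall factor = 25.0 g/L / (47.5 ng/mL) = 5.2632 × 10^5
Step-5 factor = 5.2632 × 10^5 / 52579 = 10.01
v = 2750 μL / 10.01 = 275 μL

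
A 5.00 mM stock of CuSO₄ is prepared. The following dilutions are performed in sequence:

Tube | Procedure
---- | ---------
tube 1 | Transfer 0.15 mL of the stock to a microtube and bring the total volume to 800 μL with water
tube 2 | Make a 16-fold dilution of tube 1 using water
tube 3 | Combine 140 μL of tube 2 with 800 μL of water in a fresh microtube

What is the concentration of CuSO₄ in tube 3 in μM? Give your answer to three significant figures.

Step 1: 0.15 mL brought to 800 μL → factor 0.8/0.15 = 5.3333
Step 2: 16-fold → factor 16
Step 3: 140 μL + 800 μL = 940 μL total → factor 940/140 = 6.7143
Overall dilution factor = 5.3333 × 16 × 6.7143 = 572.95
Final = 5.00 mM / 572.95 = 0.008727 mM = 8.73 μM

8.73 μM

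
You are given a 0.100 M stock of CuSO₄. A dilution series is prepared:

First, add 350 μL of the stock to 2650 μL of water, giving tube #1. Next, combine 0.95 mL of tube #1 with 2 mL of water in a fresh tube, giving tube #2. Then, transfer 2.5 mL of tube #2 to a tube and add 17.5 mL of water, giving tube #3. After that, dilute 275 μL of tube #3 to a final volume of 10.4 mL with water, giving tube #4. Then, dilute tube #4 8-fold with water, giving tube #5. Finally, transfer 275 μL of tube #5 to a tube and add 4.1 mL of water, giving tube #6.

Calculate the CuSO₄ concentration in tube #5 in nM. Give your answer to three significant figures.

1.55 × 10^3 nM

Step 1: 350 μL + 2650 μL = 3000 μL total → factor 3000/350 = 8.5714
Step 2: 0.95 mL + 2 mL = 2.95 mL total → factor 2.95/0.95 = 3.1053
Step 3: 2.5 mL + 17.5 mL = 20 mL total → factor 20/2.5 = 8
Step 4: 275 μL brought to 10.4 mL → factor 10400/275 = 37.818
Step 5: 8-fold → factor 8
Dilution factor through tube #5 = 8.5714 × 3.1053 × 8 × 37.818 × 8 = 64422
[tube #5] = 0.100 M / 64422 = 1.552 × 10^-6 M = 1.55 × 10^3 nM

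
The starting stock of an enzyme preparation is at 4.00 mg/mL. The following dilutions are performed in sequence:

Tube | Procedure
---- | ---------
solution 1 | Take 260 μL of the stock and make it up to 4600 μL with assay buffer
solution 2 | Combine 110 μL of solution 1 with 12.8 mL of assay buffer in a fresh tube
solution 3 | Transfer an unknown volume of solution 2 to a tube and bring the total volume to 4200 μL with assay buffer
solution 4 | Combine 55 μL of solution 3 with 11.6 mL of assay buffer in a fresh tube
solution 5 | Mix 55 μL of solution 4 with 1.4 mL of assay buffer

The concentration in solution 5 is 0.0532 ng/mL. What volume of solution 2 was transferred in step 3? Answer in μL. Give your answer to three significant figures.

Step 1: 260 μL brought to 4600 μL → factor 4600/260 = 17.692
Step 2: 110 μL + 12.8 mL = 12910 μL total → factor 12910/110 = 117.36
Step 3: v brought to 4200 μL → factor = 4200 μL/v
Step 4: 55 μL + 11.6 mL = 11655 μL total → factor 11655/55 = 211.91
Step 5: 55 μL + 1.4 mL = 1455 μL total → factor 1455/55 = 26.455
Product of known-step factors = 1.164 × 10^7
Overall factor = 4.00 mg/mL / (0.0532 ng/mL) = 7.5188 × 10^7
Step-3 factor = 7.5188 × 10^7 / 1.164 × 10^7 = 6.4592
v = 4200 μL / 6.4592 = 650 μL

650 μL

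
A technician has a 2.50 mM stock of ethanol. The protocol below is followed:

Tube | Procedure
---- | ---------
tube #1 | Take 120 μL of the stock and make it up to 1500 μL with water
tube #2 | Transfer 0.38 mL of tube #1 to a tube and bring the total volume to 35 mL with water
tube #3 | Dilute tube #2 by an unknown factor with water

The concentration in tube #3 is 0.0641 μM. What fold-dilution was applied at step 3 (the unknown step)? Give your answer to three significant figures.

Step 1: 120 μL brought to 1500 μL → factor 1500/120 = 12.5
Step 2: 0.38 mL brought to 35 mL → factor 35/0.38 = 92.105
Step 3: unknown factor x
Product of known-step factors = 1151.3
Overall factor = 2.50 mM / (0.0641 μM) = 39002
x = 39002 / 1151.3 = 33.9

33.9-fold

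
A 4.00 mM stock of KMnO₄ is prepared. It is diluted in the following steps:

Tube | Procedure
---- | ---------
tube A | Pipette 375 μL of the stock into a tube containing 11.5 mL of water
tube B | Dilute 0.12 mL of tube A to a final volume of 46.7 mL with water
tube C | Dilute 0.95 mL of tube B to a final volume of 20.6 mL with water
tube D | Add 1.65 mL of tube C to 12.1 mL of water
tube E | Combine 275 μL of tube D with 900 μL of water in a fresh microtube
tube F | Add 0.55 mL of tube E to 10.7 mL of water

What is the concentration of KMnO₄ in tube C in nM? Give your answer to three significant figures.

15.0 nM

Step 1: 375 μL + 11.5 mL = 11875 μL total → factor 11875/375 = 31.667
Step 2: 0.12 mL brought to 46.7 mL → factor 46.7/0.12 = 389.17
Step 3: 0.95 mL brought to 20.6 mL → factor 20.6/0.95 = 21.684
Dilution factor through tube C = 31.667 × 389.17 × 21.684 = 2.6723 × 10^5
[tube C] = 4.00 mM / 2.6723 × 10^5 = 1.497 × 10^-5 mM = 15.0 nM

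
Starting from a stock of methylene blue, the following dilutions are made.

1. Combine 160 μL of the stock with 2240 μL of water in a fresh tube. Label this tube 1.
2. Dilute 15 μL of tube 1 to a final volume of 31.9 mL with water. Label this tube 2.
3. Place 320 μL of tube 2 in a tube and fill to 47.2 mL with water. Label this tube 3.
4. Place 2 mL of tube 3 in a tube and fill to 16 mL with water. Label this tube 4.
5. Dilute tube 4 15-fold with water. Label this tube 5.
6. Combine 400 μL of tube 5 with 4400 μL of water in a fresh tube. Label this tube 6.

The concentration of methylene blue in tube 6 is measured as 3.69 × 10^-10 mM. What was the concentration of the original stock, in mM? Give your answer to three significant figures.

2.50 mM

Step 1: 160 μL + 2240 μL = 2400 μL total → factor 2400/160 = 15
Step 2: 15 μL brought to 31.9 mL → factor 31900/15 = 2126.7
Step 3: 320 μL brought to 47.2 mL → factor 47200/320 = 147.5
Step 4: 2 mL brought to 16 mL → factor 16/2 = 8
Step 5: 15-fold → factor 15
Step 6: 400 μL + 4400 μL = 4800 μL total → factor 4800/400 = 12
Overall dilution factor = 15 × 2126.7 × 147.5 × 8 × 15 × 12 = 6.7756 × 10^9
Stock = 3.69 × 10^-10 mM × 6.7756 × 10^9 = 2.50 mM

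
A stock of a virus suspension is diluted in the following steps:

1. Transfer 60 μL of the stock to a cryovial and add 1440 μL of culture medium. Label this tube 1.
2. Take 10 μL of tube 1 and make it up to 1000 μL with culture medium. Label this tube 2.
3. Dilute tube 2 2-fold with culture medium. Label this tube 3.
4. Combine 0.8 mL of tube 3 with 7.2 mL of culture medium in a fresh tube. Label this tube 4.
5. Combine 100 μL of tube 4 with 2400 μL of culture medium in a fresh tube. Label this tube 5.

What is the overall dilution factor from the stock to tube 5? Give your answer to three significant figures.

Step 1: 60 μL + 1440 μL = 1500 μL total → factor 1500/60 = 25
Step 2: 10 μL brought to 1000 μL → factor 1000/10 = 100
Step 3: 2-fold → factor 2
Step 4: 0.8 mL + 7.2 mL = 8 mL total → factor 8/0.8 = 10
Step 5: 100 μL + 2400 μL = 2500 μL total → factor 2500/100 = 25
Overall dilution factor = 25 × 100 × 2 × 10 × 25 = 1.25 × 10^6

1.25 × 10^6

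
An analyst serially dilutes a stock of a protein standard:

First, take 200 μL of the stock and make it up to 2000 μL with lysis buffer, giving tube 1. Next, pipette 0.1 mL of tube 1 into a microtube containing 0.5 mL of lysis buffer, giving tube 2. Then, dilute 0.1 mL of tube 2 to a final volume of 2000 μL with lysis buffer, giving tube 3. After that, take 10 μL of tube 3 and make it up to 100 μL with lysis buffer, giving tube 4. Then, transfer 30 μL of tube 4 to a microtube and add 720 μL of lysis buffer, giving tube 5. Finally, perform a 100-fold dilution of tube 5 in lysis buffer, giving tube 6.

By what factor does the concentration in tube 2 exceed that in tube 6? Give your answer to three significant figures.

Step 1: 200 μL brought to 2000 μL → factor 2000/200 = 10
Step 2: 0.1 mL + 0.5 mL = 0.6 mL total → factor 0.6/0.1 = 6
Step 3: 0.1 mL brought to 2000 μL → factor 2/0.1 = 20
Step 4: 10 μL brought to 100 μL → factor 100/10 = 10
Step 5: 30 μL + 720 μL = 750 μL total → factor 750/30 = 25
Step 6: 100-fold → factor 100
Dilution factor to tube 2 = 60; to tube 6 = 3 × 10^7
[tube 2]/[tube 6] = (factor to tube 6)/(factor to tube 2) = 3 × 10^7/60 = 5.00 × 10^5

5.00 × 10^5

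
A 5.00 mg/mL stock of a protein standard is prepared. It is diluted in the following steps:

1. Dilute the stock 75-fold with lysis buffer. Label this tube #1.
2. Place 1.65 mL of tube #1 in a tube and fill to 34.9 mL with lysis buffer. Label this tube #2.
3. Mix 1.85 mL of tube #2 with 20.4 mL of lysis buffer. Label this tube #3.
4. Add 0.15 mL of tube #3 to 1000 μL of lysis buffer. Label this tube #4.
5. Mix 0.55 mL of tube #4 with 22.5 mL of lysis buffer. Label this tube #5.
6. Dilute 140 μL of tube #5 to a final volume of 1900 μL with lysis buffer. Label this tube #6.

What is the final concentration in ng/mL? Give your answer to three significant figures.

Step 1: 75-fold → factor 75
Step 2: 1.65 mL brought to 34.9 mL → factor 34.9/1.65 = 21.152
Step 3: 1.85 mL + 20.4 mL = 22.25 mL total → factor 22.25/1.85 = 12.027
Step 4: 0.15 mL + 1000 μL = 1.15 mL total → factor 1.15/0.15 = 7.6667
Step 5: 0.55 mL + 22.5 mL = 23.05 mL total → factor 23.05/0.55 = 41.909
Step 6: 140 μL brought to 1900 μL → factor 1900/140 = 13.571
Overall dilution factor = 75 × 21.152 × 12.027 × 7.6667 × 41.909 × 13.571 = 8.3196 × 10^7
Final = 5.00 mg/mL / 8.3196 × 10^7 = 6.010 × 10^-8 mg/mL = 0.0601 ng/mL

0.0601 ng/mL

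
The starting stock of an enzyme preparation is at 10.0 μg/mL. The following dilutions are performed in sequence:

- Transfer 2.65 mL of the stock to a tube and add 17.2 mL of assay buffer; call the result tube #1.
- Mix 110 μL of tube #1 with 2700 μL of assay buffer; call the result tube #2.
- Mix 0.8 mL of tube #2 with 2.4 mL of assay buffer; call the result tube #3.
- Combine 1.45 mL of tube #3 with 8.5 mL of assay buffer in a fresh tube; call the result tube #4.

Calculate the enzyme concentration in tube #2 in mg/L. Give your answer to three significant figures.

Step 1: 2.65 mL + 17.2 mL = 19.85 mL total → factor 19.85/2.65 = 7.4906
Step 2: 110 μL + 2700 μL = 2810 μL total → factor 2810/110 = 25.545
Dilution factor through tube #2 = 7.4906 × 25.545 = 191.35
[tube #2] = 10.0 μg/mL / 191.35 = 0.05226 μg/mL = 0.0523 mg/L

0.0523 mg/L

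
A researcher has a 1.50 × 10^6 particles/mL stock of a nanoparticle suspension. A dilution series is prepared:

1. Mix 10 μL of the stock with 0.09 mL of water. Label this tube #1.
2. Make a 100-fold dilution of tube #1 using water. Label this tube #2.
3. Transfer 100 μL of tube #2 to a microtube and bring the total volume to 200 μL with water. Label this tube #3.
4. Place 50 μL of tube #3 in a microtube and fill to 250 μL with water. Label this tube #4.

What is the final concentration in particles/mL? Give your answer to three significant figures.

150 particles/mL

Step 1: 10 μL + 0.09 mL = 100 μL total → factor 100/10 = 10
Step 2: 100-fold → factor 100
Step 3: 100 μL brought to 200 μL → factor 200/100 = 2
Step 4: 50 μL brought to 250 μL → factor 250/50 = 5
Overall dilution factor = 10 × 100 × 2 × 5 = 10000
Final = 1.50 × 10^6 particles/mL / 10000 = 150 particles/mL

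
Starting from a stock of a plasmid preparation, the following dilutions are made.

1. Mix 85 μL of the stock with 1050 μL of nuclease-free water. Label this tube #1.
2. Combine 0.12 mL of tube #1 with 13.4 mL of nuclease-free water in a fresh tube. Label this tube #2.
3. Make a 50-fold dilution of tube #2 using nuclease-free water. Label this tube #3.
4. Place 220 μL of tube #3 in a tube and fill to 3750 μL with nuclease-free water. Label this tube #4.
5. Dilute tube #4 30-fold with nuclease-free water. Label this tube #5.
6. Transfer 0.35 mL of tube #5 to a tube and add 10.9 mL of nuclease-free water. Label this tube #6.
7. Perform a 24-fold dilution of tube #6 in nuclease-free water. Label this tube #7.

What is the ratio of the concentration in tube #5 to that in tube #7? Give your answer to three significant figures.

Step 1: 85 μL + 1050 μL = 1135 μL total → factor 1135/85 = 13.353
Step 2: 0.12 mL + 13.4 mL = 13.52 mL total → factor 13.52/0.12 = 112.67
Step 3: 50-fold → factor 50
Step 4: 220 μL brought to 3750 μL → factor 3750/220 = 17.045
Step 5: 30-fold → factor 30
Step 6: 0.35 mL + 10.9 mL = 11.25 mL total → factor 11.25/0.35 = 32.143
Step 7: 24-fold → factor 24
Dilution factor to tube #5 = 3.8466 × 10^7; to tube #7 = 2.9673 × 10^10
[tube #5]/[tube #7] = (factor to tube #7)/(factor to tube #5) = 2.9673 × 10^10/3.8466 × 10^7 = 771

771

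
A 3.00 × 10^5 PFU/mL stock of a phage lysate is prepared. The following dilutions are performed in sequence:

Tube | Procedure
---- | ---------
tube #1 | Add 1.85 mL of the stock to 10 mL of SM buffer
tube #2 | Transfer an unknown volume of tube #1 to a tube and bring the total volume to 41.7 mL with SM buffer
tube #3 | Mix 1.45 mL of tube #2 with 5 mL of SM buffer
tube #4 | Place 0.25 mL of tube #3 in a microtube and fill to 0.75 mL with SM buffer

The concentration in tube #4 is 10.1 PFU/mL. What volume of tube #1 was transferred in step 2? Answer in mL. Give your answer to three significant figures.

0.120 mL

Step 1: 1.85 mL + 10 mL = 11.85 mL total → factor 11.85/1.85 = 6.4054
Step 2: v brought to 41.7 mL → factor = 41.7 mL/v
Step 3: 1.45 mL + 5 mL = 6.45 mL total → factor 6.45/1.45 = 4.4483
Step 4: 0.25 mL brought to 0.75 mL → factor 0.75/0.25 = 3
Product of known-step factors = 85.479
Overall factor = 3.00 × 10^5 PFU/mL / (10.1 PFU/mL) = 29703
Step-2 factor = 29703 / 85.479 = 347.49
v = 41.7 mL / 347.49 = 0.120 mL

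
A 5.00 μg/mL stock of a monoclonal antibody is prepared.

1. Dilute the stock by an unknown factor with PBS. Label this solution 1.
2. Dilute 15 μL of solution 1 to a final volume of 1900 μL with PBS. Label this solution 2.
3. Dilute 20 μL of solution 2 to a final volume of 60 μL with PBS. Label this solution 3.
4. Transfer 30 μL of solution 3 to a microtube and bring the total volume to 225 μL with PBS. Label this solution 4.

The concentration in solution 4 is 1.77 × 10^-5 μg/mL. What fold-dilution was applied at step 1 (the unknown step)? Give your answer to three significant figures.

Step 1: unknown factor x
Step 2: 15 μL brought to 1900 μL → factor 1900/15 = 126.67
Step 3: 20 μL brought to 60 μL → factor 60/20 = 3
Step 4: 30 μL brought to 225 μL → factor 225/30 = 7.5
Product of known-step factors = 2850
Overall factor = 5.00 μg/mL / (1.77 × 10^-5 μg/mL) = 2.8249 × 10^5
x = 2.8249 × 10^5 / 2850 = 99.1

99.1-fold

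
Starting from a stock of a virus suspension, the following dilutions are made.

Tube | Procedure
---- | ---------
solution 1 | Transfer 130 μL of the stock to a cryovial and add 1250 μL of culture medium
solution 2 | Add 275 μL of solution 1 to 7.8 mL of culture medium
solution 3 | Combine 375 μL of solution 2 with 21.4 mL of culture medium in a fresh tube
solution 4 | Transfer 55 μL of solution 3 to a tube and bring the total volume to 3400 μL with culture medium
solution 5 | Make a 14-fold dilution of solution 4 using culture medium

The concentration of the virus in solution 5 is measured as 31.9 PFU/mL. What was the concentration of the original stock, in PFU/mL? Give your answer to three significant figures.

Step 1: 130 μL + 1250 μL = 1380 μL total → factor 1380/130 = 10.615
Step 2: 275 μL + 7.8 mL = 8075 μL total → factor 8075/275 = 29.364
Step 3: 375 μL + 21.4 mL = 21775 μL total → factor 21775/375 = 58.067
Step 4: 55 μL brought to 3400 μL → factor 3400/55 = 61.818
Step 5: 14-fold → factor 14
Overall dilution factor = 10.615 × 29.364 × 58.067 × 61.818 × 14 = 1.5665 × 10^7
Stock = 31.9 PFU/mL × 1.5665 × 10^7 = 5.00 × 10^8 PFU/mL

5.00 × 10^8 PFU/mL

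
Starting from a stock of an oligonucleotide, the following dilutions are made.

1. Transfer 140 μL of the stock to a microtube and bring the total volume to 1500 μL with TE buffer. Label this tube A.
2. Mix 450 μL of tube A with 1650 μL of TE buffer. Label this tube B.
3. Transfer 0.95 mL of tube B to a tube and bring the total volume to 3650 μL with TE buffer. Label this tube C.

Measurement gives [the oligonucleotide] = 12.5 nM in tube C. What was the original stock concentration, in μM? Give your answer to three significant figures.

Step 1: 140 μL brought to 1500 μL → factor 1500/140 = 10.714
Step 2: 450 μL + 1650 μL = 2100 μL total → factor 2100/450 = 4.6667
Step 3: 0.95 mL brought to 3650 μL → factor 3.65/0.95 = 3.8421
Overall dilution factor = 10.714 × 4.6667 × 3.8421 = 192.11
Stock = 12.5 nM × 192.11 = 2401 nM = 2.40 μM

2.40 μM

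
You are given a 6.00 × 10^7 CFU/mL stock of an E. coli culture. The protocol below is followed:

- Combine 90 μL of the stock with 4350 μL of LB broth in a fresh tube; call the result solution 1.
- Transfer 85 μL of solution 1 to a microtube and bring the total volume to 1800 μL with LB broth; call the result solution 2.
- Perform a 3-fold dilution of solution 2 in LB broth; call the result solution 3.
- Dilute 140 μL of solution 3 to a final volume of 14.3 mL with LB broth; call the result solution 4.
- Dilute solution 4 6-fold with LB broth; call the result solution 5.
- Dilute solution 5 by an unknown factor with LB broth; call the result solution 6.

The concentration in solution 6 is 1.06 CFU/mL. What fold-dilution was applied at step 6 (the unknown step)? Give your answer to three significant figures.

Step 1: 90 μL + 4350 μL = 4440 μL total → factor 4440/90 = 49.333
Step 2: 85 μL brought to 1800 μL → factor 1800/85 = 21.176
Step 3: 3-fold → factor 3
Step 4: 140 μL brought to 14.3 mL → factor 14300/140 = 102.14
Step 5: 6-fold → factor 6
Step 6: unknown factor x
Product of known-step factors = 1.9208 × 10^6
Overall factor = 6.00 × 10^7 CFU/mL / (1.06 CFU/mL) = 5.6604 × 10^7
x = 5.6604 × 10^7 / 1.9208 × 10^6 = 29.5

29.5-fold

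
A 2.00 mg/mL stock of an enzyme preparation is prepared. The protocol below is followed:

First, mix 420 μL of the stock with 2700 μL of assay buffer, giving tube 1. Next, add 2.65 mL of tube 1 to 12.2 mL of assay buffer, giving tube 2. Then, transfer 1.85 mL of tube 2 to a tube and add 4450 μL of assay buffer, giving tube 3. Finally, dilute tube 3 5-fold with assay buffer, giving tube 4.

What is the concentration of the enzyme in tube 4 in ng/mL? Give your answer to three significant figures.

Step 1: 420 μL + 2700 μL = 3120 μL total → factor 3120/420 = 7.4286
Step 2: 2.65 mL + 12.2 mL = 14.85 mL total → factor 14.85/2.65 = 5.6038
Step 3: 1.85 mL + 4450 μL = 6.3 mL total → factor 6.3/1.85 = 3.4054
Step 4: 5-fold → factor 5
Dilution factor through tube 4 = 7.4286 × 5.6038 × 3.4054 × 5 = 708.8
[tube 4] = 2.00 mg/mL / 708.8 = 0.002822 mg/mL = 2.82 × 10^3 ng/mL

2.82 × 10^3 ng/mL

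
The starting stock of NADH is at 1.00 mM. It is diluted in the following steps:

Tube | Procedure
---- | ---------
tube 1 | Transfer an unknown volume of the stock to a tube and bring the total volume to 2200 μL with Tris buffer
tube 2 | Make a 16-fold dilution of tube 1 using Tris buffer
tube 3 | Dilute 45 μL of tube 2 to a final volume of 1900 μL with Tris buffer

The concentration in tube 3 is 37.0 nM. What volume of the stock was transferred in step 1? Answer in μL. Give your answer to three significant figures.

Step 1: v brought to 2200 μL → factor = 2200 μL/v
Step 2: 16-fold → factor 16
Step 3: 45 μL brought to 1900 μL → factor 1900/45 = 42.222
Product of known-step factors = 675.56
Overall factor = 1.00 mM / (37.0 nM) = 27027
Step-1 factor = 27027 / 675.56 = 40.007
v = 2200 μL / 40.007 = 55.0 μL

55.0 μL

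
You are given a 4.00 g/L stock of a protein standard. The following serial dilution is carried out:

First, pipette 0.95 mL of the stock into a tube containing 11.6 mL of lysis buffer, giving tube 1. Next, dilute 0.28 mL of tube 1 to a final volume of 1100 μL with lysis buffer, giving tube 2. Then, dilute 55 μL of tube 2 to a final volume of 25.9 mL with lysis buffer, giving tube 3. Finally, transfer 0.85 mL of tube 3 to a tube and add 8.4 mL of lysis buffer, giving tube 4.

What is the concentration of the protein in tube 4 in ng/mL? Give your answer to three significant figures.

Step 1: 0.95 mL + 11.6 mL = 12.55 mL total → factor 12.55/0.95 = 13.211
Step 2: 0.28 mL brought to 1100 μL → factor 1.1/0.28 = 3.9286
Step 3: 55 μL brought to 25.9 mL → factor 25900/55 = 470.91
Step 4: 0.85 mL + 8.4 mL = 9.25 mL total → factor 9.25/0.85 = 10.882
Dilution factor through tube 4 = 13.211 × 3.9286 × 470.91 × 10.882 = 2.6596 × 10^5
[tube 4] = 4.00 g/L / 2.6596 × 10^5 = 1.504 × 10^-5 g/L = 15.0 ng/mL

15.0 ng/mL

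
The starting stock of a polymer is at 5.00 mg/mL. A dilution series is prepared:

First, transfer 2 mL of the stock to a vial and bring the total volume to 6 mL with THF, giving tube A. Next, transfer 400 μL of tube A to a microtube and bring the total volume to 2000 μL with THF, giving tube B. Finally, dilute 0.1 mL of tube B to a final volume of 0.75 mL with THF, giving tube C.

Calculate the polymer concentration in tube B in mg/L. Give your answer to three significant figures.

333 mg/L

Step 1: 2 mL brought to 6 mL → factor 6/2 = 3
Step 2: 400 μL brought to 2000 μL → factor 2000/400 = 5
Dilution factor through tube B = 3 × 5 = 15
[tube B] = 5.00 mg/mL / 15 = 0.3333 mg/mL = 333 mg/L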